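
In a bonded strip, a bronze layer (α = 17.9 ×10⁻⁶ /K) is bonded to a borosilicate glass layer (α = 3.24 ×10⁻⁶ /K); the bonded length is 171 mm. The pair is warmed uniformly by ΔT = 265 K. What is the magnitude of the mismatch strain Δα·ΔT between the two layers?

Δα = |17.9 − 3.24|×10⁻⁶/K = 14.7×10⁻⁶/K.
Mismatch strain = Δα·ΔT = 14.7×10⁻⁶ × 265.0 = 3.88×10⁻³.

3.88×10⁻³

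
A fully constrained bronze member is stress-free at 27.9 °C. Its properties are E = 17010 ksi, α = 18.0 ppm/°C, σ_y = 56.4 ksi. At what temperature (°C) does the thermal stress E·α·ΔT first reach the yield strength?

E = 17010 ksi = 117.3 GPa.
σ_y = 56.4 ksi = 388.9 MPa.
E·α·ΔT = 388.9 MPa ⇒ ΔT = 388.9 / (117.3×10³ × 18.0×10⁻⁶) = 184.2 K.
T = 27.9 + 184.2 = 212.1 °C.

212 °C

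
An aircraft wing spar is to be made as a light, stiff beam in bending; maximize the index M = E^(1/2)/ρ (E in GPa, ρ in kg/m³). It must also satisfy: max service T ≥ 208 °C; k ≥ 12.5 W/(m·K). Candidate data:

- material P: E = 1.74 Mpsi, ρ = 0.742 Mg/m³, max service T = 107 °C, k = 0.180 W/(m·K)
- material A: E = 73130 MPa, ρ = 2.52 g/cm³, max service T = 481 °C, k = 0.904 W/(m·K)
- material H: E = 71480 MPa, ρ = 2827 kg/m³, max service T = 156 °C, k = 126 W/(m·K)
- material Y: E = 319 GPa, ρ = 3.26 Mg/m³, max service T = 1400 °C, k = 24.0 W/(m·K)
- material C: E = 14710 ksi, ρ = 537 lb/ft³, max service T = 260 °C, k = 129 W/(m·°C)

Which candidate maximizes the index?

material Y

Screen on constraints: max service T ≥ 208 °C; k ≥ 12.5 W/(m·K). Survivors: material Y, material C.
Putting every candidate on a common basis:
  material Y: E = 319.0 GPa, ρ = 3260 kg/m³
  material C: E = 101.4 GPa, ρ = 8602 kg/m³
  material Y: M = 5.48×10⁻³
  material C: M = 1.17×10⁻³
Material Y ranks first.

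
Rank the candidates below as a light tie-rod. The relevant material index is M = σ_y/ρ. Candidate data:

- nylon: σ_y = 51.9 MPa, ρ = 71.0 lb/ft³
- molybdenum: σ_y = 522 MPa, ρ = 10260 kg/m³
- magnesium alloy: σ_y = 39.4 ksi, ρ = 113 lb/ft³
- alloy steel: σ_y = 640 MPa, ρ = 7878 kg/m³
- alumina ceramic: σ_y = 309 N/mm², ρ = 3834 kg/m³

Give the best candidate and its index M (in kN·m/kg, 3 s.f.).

Normalizing units and computing the index:
  nylon: σ_y = 51.90 MPa, ρ = 1137 kg/m³
  molybdenum: σ_y = 522.0 MPa, ρ = 10260 kg/m³
  magnesium alloy: σ_y = 271.7 MPa, ρ = 1810 kg/m³
  alloy steel: σ_y = 640.0 MPa, ρ = 7878 kg/m³
  alumina ceramic: σ_y = 309.0 MPa, ρ = 3834 kg/m³
  magnesium alloy: M = 150 kN·m/kg
  alloy steel: M = 81.2 kN·m/kg
  alumina ceramic: M = 80.6 kN·m/kg
  molybdenum: M = 50.9 kN·m/kg
  nylon: M = 45.6 kN·m/kg
Highest index: magnesium alloy.

magnesium alloy, M = 150 kN·m/kg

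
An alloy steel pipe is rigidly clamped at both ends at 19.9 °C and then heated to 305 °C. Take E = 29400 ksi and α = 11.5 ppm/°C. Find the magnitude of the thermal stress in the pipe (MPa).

665 MPa

E = 29400 ksi = 202.7 GPa.
ΔT = 285.1 K. Constrained thermal stress σ = E·α·ΔT = 202.7×10³ MPa × 11.5×10⁻⁶ × 285.1 = 665 MPa (compressive).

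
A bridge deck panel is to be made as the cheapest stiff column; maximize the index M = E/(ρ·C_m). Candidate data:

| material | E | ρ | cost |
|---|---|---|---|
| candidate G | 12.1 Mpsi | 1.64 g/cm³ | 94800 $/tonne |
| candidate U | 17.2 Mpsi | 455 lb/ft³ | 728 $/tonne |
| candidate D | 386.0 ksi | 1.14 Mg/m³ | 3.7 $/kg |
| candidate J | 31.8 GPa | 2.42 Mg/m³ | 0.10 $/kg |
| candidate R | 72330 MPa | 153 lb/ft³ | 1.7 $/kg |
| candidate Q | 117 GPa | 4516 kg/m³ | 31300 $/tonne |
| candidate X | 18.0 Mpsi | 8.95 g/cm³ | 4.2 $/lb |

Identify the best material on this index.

candidate J

In SI units:
  candidate G: E = 83.43 GPa, ρ = 1640 kg/m³, cost = 94.80 $/kg
  candidate U: E = 118.6 GPa, ρ = 7288 kg/m³, cost = 0.7280 $/kg
  candidate D: E = 2.661 GPa, ρ = 1140 kg/m³, cost = 3.700 $/kg
  candidate J: E = 31.80 GPa, ρ = 2420 kg/m³, cost = 0.1000 $/kg
  candidate R: E = 72.33 GPa, ρ = 2451 kg/m³, cost = 1.700 $/kg
  candidate Q: E = 117.0 GPa, ρ = 4516 kg/m³, cost = 31.30 $/kg
  candidate X: E = 124.1 GPa, ρ = 8950 kg/m³, cost = 9.259 $/kg
  candidate J: M = 131 MN·m per $
  candidate U: M = 22.4 MN·m per $
  candidate R: M = 17.4 MN·m per $
  candidate X: M = 1.50 MN·m per $
  candidate Q: M = 0.828 MN·m per $
  candidate D: M = 0.631 MN·m per $
  candidate G: M = 0.537 MN·m per $
Highest index: candidate J.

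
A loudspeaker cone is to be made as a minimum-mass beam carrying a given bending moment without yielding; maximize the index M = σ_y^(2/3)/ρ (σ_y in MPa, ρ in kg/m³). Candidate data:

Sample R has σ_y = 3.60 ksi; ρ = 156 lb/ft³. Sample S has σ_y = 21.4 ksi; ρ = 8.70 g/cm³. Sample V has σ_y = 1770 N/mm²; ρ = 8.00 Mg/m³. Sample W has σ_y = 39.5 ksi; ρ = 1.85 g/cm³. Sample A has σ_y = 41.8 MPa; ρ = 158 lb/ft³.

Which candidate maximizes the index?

sample W

Putting every candidate on a common basis:
  sample R: σ_y = 24.82 MPa, ρ = 2499 kg/m³
  sample S: σ_y = 147.5 MPa, ρ = 8700 kg/m³
  sample V: σ_y = 1770 MPa, ρ = 8000 kg/m³
  sample W: σ_y = 272.3 MPa, ρ = 1850 kg/m³
  sample A: σ_y = 41.80 MPa, ρ = 2531 kg/m³
  sample W: M = 22.7×10⁻³
  sample V: M = 18.3×10⁻³
  sample A: M = 4.76×10⁻³
  sample R: M = 3.41×10⁻³
  sample S: M = 3.21×10⁻³
Highest index: sample W.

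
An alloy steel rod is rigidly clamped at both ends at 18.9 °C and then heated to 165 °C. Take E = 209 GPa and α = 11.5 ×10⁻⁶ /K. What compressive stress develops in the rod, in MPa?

351 MPa

ΔT = 146.1 K. Constrained thermal stress σ = E·α·ΔT = 209.0×10³ MPa × 11.5×10⁻⁶ × 146.1 = 351 MPa (compressive).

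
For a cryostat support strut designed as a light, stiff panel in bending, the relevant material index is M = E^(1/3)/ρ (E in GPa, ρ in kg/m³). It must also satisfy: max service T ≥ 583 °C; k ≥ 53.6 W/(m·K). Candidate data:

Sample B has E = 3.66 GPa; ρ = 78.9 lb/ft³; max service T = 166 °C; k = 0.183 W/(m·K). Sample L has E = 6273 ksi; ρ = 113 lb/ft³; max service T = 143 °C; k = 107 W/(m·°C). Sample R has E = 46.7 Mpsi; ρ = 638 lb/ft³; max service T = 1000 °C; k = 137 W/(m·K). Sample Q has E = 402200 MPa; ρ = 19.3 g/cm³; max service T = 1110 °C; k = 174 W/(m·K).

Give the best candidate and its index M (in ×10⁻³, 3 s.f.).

sample R, M = 0.671×10⁻³

Screen on constraints: max service T ≥ 583 °C; k ≥ 53.6 W/(m·K). Survivors: sample R, sample Q.
Normalizing units and computing the index:
  sample R: E = 322.0 GPa, ρ = 10220 kg/m³
  sample Q: E = 402.2 GPa, ρ = 19300 kg/m³
  sample R: M = 0.671×10⁻³
  sample Q: M = 0.382×10⁻³
Sample R has the largest M.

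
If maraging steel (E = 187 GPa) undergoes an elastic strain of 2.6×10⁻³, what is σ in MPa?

486 MPa

σ = E·ε = 187000 MPa × 2.6×10⁻³ = 486 MPa.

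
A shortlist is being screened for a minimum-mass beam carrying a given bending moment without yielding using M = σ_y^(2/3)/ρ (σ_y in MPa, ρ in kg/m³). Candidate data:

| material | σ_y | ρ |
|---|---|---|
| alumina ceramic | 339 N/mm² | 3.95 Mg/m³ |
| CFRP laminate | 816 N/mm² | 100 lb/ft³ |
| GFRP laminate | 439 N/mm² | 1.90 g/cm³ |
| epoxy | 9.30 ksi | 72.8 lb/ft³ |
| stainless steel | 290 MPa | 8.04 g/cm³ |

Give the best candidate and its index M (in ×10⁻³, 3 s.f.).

Normalizing units and computing the index:
  alumina ceramic: σ_y = 339.0 MPa, ρ = 3950 kg/m³
  CFRP laminate: σ_y = 816.0 MPa, ρ = 1602 kg/m³
  GFRP laminate: σ_y = 439.0 MPa, ρ = 1900 kg/m³
  epoxy: σ_y = 64.12 MPa, ρ = 1166 kg/m³
  stainless steel: σ_y = 290.0 MPa, ρ = 8040 kg/m³
  CFRP laminate: M = 54.5×10⁻³
  GFRP laminate: M = 30.4×10⁻³
  epoxy: M = 13.7×10⁻³
  alumina ceramic: M = 12.3×10⁻³
  stainless steel: M = 5.45×10⁻³
The maximum is for CFRP laminate.

CFRP laminate, M = 54.5×10⁻³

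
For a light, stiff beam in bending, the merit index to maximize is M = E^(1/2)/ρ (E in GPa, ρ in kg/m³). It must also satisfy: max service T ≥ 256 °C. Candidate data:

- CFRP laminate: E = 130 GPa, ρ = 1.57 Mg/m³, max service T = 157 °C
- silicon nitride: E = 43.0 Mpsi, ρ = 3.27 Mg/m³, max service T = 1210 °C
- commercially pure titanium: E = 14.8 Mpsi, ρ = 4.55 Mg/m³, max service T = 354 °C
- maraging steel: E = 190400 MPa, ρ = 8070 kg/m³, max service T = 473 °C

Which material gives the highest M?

Screen on constraints: max service T ≥ 256 °C. Survivors: silicon nitride, commercially pure titanium, maraging steel.
In SI units:
  silicon nitride: E = 296.5 GPa, ρ = 3270 kg/m³
  commercially pure titanium: E = 102.0 GPa, ρ = 4550 kg/m³
  maraging steel: E = 190.4 GPa, ρ = 8070 kg/m³
  silicon nitride: M = 5.27×10⁻³
  commercially pure titanium: M = 2.22×10⁻³
  maraging steel: M = 1.71×10⁻³
Silicon nitride has the largest M.

silicon nitride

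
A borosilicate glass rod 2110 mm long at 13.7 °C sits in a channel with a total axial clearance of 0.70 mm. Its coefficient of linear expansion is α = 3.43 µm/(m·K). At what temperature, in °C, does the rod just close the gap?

110 °C

α·L₀·ΔT = 0.7 mm ⇒ ΔT = 0.7 / (3.43×10⁻⁶ × 2110.0) = 96.72 K.
T = 13.7 + 96.72 = 110.4 °C.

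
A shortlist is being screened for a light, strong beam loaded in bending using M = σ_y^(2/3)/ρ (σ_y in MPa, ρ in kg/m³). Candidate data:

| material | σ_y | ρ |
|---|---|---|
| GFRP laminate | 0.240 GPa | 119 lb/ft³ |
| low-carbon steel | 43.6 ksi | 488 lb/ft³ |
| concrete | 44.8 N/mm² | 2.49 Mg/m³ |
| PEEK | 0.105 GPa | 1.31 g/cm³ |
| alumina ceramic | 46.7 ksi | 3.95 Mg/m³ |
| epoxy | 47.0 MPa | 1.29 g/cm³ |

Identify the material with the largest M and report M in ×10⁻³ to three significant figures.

Convert each candidate to consistent units, then evaluate M:
  GFRP laminate: σ_y = 240.0 MPa, ρ = 1906 kg/m³
  low-carbon steel: σ_y = 300.6 MPa, ρ = 7817 kg/m³
  concrete: σ_y = 44.80 MPa, ρ = 2490 kg/m³
  PEEK: σ_y = 105.0 MPa, ρ = 1310 kg/m³
  alumina ceramic: σ_y = 322.0 MPa, ρ = 3950 kg/m³
  epoxy: σ_y = 47.00 MPa, ρ = 1290 kg/m³
  GFRP laminate: M = 20.3×10⁻³
  PEEK: M = 17.0×10⁻³
  alumina ceramic: M = 11.9×10⁻³
  epoxy: M = 10.1×10⁻³
  low-carbon steel: M = 5.74×10⁻³
  concrete: M = 5.07×10⁻³
GFRP laminate has the largest M.

GFRP laminate, M = 20.3×10⁻³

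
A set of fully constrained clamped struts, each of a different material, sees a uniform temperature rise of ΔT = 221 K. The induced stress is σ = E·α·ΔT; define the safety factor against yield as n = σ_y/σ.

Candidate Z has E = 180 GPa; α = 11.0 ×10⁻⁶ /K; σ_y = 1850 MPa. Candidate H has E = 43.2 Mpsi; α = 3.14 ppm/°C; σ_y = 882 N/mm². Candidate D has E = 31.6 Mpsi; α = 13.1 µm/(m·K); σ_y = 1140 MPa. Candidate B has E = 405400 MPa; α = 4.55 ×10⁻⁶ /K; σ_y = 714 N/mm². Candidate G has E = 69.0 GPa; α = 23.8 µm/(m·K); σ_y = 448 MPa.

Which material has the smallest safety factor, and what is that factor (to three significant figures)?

In consistent units (E in GPa, α in ×10⁻⁶/K, σ_y in MPa):
  candidate Z: E = 180.0, α = 11.0, σ_y = 1850 → σ = 438 MPa, n = 4.23
  candidate H: E = 297.9, α = 3.14, σ_y = 882.0 → σ = 207 MPa, n = 4.27
  candidate D: E = 217.9, α = 13.1, σ_y = 1140 → σ = 631 MPa, n = 1.81
  candidate B: E = 405.4, α = 4.55, σ_y = 714.0 → σ = 408 MPa, n = 1.75
  candidate G: E = 69.00, α = 23.8, σ_y = 448.0 → σ = 363 MPa, n = 1.23
The minimum is candidate G at n = 1.23.

candidate G, n = 1.23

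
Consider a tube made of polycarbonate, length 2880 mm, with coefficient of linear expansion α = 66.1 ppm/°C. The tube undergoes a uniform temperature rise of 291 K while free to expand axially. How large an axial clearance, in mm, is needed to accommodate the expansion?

55.4 mm

ΔL = α·L₀·ΔT = 66.1×10⁻⁶ × 2880 mm × 291.0 K = 55.4 mm.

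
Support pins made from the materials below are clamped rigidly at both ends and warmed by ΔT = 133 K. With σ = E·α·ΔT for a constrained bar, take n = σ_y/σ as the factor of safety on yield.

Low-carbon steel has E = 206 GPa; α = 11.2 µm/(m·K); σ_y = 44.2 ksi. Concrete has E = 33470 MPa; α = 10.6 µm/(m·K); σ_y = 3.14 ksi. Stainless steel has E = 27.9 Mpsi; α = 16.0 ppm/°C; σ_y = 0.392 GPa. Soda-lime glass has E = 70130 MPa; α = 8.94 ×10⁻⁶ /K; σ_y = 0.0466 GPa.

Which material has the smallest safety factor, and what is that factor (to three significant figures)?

Per material, after unit conversion:
  low-carbon steel: E = 206.0, α = 11.2, σ_y = 304.7 → σ = 307 MPa, n = 0.993
  concrete: E = 33.47, α = 10.6, σ_y = 21.65 → σ = 47.2 MPa, n = 0.459
  stainless steel: E = 192.4, α = 16.0, σ_y = 392.0 → σ = 409 MPa, n = 0.958
  soda-lime glass: E = 70.13, α = 8.94, σ_y = 46.60 → σ = 83.4 MPa, n = 0.559
Concrete has the lowest safety factor, n = 0.459.

concrete, n = 0.459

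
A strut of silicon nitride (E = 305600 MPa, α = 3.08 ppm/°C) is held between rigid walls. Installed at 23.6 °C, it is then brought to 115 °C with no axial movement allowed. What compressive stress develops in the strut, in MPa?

E = 305600 MPa = 305.6 GPa.
ΔT = 91.40 K. Constrained thermal stress σ = E·α·ΔT = 305.6×10³ MPa × 3.08×10⁻⁶ × 91.40 = 86.0 MPa (compressive).

86.0 MPa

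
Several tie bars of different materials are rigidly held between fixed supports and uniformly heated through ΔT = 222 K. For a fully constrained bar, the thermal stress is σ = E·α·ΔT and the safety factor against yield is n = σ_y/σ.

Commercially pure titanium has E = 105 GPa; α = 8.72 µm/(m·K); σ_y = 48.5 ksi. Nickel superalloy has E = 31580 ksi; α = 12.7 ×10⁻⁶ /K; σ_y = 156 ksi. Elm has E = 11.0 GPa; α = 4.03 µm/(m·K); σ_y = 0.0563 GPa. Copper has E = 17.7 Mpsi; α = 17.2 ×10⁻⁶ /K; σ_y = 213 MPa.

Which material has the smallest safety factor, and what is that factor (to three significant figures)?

copper, n = 0.457

Per material, after unit conversion:
  commercially pure titanium: E = 105.0, α = 8.72, σ_y = 334.4 → σ = 203 MPa, n = 1.65
  nickel superalloy: E = 217.7, α = 12.7, σ_y = 1076 → σ = 614 MPa, n = 1.75
  elm: E = 11.00, α = 4.03, σ_y = 56.30 → σ = 9.84 MPa, n = 5.72
  copper: E = 122.0, α = 17.2, σ_y = 213.0 → σ = 466 MPa, n = 0.457
Smallest n: copper with n = 0.457.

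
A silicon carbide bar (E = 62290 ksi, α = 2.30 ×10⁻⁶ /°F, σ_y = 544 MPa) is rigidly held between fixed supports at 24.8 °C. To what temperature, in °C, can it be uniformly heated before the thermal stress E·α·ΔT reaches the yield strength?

E = 62290 ksi = 429.5 GPa.
α = 2.30×10⁻⁶/°F × 9/5 = 4.14×10⁻⁶/K.
E·α·ΔT = 544.0 MPa ⇒ ΔT = 544.0 / (429.5×10³ × 4.14×10⁻⁶) = 306.0 K.
T = 24.8 + 306.0 = 330.8 °C.

331 °C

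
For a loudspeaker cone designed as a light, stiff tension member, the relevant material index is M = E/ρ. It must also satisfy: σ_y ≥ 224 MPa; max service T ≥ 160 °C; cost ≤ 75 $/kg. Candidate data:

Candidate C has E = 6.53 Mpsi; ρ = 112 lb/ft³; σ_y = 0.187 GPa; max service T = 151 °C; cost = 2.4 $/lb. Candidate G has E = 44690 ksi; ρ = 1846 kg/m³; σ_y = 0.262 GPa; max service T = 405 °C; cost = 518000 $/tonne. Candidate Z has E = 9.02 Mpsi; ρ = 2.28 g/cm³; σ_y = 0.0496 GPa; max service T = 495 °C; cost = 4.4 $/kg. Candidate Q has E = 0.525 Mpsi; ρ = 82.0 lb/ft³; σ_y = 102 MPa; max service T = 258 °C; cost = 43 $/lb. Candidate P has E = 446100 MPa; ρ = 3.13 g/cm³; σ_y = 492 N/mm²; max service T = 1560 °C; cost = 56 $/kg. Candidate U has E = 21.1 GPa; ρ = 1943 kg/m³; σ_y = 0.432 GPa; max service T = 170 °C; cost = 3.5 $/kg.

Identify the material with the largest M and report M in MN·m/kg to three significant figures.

Screen on constraints: σ_y ≥ 224 MPa; max service T ≥ 160 °C; cost ≤ 75 $/kg. Survivors: candidate P, candidate U.
Putting every candidate on a common basis:
  candidate P: E = 446.1 GPa, ρ = 3130 kg/m³
  candidate U: E = 21.10 GPa, ρ = 1943 kg/m³
  candidate P: M = 143 MN·m/kg
  candidate U: M = 10.9 MN·m/kg
Candidate P has the largest M.

candidate P, M = 143 MN·m/kg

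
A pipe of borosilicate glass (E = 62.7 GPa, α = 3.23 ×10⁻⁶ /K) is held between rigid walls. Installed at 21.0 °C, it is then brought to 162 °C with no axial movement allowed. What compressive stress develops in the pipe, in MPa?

ΔT = 141.0 K. Constrained thermal stress σ = E·α·ΔT = 62.70×10³ MPa × 3.23×10⁻⁶ × 141.0 = 28.6 MPa (compressive).

28.6 MPa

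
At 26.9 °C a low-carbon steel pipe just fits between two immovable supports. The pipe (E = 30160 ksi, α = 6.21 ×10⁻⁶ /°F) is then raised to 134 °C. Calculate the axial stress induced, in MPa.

249 MPa

E = 30160 ksi = 207.9 GPa.
α = 6.21×10⁻⁶/°F × 9/5 = 11.2×10⁻⁶/K.
ΔT = 107.1 K. Constrained thermal stress σ = E·α·ΔT = 207.9×10³ MPa × 11.2×10⁻⁶ × 107.1 = 249 MPa (compressive).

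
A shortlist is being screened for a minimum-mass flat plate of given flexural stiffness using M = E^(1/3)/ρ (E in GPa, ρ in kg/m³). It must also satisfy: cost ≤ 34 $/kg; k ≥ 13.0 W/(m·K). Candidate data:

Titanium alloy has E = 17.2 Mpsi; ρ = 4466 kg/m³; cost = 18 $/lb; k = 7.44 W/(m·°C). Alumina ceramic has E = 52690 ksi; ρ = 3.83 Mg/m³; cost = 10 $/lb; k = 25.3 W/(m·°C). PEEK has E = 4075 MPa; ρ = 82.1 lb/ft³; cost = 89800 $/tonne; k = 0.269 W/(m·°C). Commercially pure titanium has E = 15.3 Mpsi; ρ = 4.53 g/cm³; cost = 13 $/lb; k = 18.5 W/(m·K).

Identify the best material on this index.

alumina ceramic

Screen on constraints: cost ≤ 34 $/kg; k ≥ 13.0 W/(m·K). Survivors: alumina ceramic, commercially pure titanium.
Normalizing units and computing the index:
  alumina ceramic: E = 363.3 GPa, ρ = 3830 kg/m³
  commercially pure titanium: E = 105.5 GPa, ρ = 4530 kg/m³
  alumina ceramic: M = 1.86×10⁻³
  commercially pure titanium: M = 1.04×10⁻³
The maximum is for alumina ceramic.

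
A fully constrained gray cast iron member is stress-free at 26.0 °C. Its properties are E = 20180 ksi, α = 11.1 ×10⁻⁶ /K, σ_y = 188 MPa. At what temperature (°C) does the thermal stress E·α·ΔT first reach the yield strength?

E = 20180 ksi = 139.1 GPa.
E·α·ΔT = 188.0 MPa ⇒ ΔT = 188.0 / (139.1×10³ × 11.1×10⁻⁶) = 121.7 K.
T = 26.0 + 121.7 = 147.7 °C.

148 °C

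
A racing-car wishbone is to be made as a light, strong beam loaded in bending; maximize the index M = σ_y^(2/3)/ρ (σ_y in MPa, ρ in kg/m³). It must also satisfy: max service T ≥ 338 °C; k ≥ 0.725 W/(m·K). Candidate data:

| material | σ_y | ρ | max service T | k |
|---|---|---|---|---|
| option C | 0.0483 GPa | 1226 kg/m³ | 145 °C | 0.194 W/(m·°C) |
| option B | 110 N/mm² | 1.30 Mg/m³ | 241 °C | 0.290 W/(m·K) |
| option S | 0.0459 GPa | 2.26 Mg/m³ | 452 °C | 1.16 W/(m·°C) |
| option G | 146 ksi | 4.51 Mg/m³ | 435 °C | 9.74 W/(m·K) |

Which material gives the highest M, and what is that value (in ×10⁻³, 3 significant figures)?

Screen on constraints: max service T ≥ 338 °C; k ≥ 0.725 W/(m·K). Survivors: option S, option G.
Putting every candidate on a common basis:
  option S: σ_y = 45.90 MPa, ρ = 2260 kg/m³
  option G: σ_y = 1007 MPa, ρ = 4510 kg/m³
  option G: M = 22.3×10⁻³
  option S: M = 5.67×10⁻³
Option G ranks first.

option G, M = 22.3×10⁻³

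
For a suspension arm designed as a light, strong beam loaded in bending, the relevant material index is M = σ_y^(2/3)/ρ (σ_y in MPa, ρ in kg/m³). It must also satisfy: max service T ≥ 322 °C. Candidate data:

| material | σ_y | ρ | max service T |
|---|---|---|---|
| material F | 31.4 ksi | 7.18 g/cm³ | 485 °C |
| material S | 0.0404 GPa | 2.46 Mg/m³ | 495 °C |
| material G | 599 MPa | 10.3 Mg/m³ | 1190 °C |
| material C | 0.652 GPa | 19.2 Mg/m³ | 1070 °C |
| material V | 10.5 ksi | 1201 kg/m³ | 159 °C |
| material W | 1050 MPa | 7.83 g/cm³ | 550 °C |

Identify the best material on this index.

material W

Screen on constraints: max service T ≥ 322 °C. Survivors: material F, material S, material G, material C, material W.
After converting to SI:
  material F: σ_y = 216.5 MPa, ρ = 7180 kg/m³
  material S: σ_y = 40.40 MPa, ρ = 2460 kg/m³
  material G: σ_y = 599.0 MPa, ρ = 10300 kg/m³
  material C: σ_y = 652.0 MPa, ρ = 19200 kg/m³
  material W: σ_y = 1050 MPa, ρ = 7830 kg/m³
  material W: M = 13.2×10⁻³
  material G: M = 6.90×10⁻³
  material F: M = 5.02×10⁻³
  material S: M = 4.79×10⁻³
  material C: M = 3.92×10⁻³
Material W has the largest M.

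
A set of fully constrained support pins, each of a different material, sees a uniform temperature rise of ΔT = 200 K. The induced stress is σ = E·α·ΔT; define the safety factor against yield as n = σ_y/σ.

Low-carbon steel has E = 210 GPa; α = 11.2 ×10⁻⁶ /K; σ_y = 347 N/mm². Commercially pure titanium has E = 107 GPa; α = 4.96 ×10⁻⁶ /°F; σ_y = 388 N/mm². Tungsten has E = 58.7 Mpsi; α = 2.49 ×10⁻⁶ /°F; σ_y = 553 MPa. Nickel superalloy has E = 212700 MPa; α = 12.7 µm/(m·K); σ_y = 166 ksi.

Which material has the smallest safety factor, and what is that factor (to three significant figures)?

Per material, after unit conversion:
  low-carbon steel: E = 210.0, α = 11.2, σ_y = 347.0 → σ = 470 MPa, n = 0.738
  commercially pure titanium: E = 107.0, α = 8.93, σ_y = 388.0 → σ = 191 MPa, n = 2.03
  tungsten: E = 404.7, α = 4.48, σ_y = 553.0 → σ = 363 MPa, n = 1.52
  nickel superalloy: E = 212.7, α = 12.7, σ_y = 1145 → σ = 540 MPa, n = 2.12
The minimum is low-carbon steel at n = 0.738.

low-carbon steel, n = 0.738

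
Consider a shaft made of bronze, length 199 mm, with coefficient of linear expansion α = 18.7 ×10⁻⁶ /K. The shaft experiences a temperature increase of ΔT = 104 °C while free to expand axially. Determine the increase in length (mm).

ΔL = α·L₀·ΔT = 18.7×10⁻⁶ × 199 mm × 104.0 K = 0.387 mm.

0.387 mm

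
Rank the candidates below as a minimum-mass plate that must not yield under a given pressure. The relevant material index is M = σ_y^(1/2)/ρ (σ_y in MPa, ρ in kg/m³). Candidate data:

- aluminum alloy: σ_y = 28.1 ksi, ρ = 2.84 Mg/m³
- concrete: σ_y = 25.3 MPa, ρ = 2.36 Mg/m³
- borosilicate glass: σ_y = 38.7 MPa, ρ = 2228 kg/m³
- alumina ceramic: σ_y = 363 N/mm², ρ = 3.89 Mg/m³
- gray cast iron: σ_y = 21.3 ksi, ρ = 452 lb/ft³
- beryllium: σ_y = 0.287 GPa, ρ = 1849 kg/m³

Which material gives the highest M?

Normalizing units and computing the index:
  aluminum alloy: σ_y = 193.7 MPa, ρ = 2840 kg/m³
  concrete: σ_y = 25.30 MPa, ρ = 2360 kg/m³
  borosilicate glass: σ_y = 38.70 MPa, ρ = 2228 kg/m³
  alumina ceramic: σ_y = 363.0 MPa, ρ = 3890 kg/m³
  gray cast iron: σ_y = 146.9 MPa, ρ = 7240 kg/m³
  beryllium: σ_y = 287.0 MPa, ρ = 1849 kg/m³
  beryllium: M = 9.16×10⁻³
  aluminum alloy: M = 4.90×10⁻³
  alumina ceramic: M = 4.90×10⁻³
  borosilicate glass: M = 2.79×10⁻³
  concrete: M = 2.13×10⁻³
  gray cast iron: M = 1.67×10⁻³
The maximum is for beryllium.

beryllium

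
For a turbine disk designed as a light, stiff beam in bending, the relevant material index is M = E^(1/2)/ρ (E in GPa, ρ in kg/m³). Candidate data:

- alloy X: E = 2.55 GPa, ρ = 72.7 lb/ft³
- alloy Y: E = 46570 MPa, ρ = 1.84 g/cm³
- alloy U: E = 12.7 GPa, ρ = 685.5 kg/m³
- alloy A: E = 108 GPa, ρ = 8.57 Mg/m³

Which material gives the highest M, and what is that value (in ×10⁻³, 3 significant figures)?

alloy U, M = 5.20×10⁻³

Convert each candidate to consistent units, then evaluate M:
  alloy X: E = 2.550 GPa, ρ = 1165 kg/m³
  alloy Y: E = 46.57 GPa, ρ = 1840 kg/m³
  alloy U: E = 12.70 GPa, ρ = 685.5 kg/m³
  alloy A: E = 108.0 GPa, ρ = 8570 kg/m³
  alloy U: M = 5.20×10⁻³
  alloy Y: M = 3.71×10⁻³
  alloy X: M = 1.37×10⁻³
  alloy A: M = 1.21×10⁻³
The maximum is for alloy U.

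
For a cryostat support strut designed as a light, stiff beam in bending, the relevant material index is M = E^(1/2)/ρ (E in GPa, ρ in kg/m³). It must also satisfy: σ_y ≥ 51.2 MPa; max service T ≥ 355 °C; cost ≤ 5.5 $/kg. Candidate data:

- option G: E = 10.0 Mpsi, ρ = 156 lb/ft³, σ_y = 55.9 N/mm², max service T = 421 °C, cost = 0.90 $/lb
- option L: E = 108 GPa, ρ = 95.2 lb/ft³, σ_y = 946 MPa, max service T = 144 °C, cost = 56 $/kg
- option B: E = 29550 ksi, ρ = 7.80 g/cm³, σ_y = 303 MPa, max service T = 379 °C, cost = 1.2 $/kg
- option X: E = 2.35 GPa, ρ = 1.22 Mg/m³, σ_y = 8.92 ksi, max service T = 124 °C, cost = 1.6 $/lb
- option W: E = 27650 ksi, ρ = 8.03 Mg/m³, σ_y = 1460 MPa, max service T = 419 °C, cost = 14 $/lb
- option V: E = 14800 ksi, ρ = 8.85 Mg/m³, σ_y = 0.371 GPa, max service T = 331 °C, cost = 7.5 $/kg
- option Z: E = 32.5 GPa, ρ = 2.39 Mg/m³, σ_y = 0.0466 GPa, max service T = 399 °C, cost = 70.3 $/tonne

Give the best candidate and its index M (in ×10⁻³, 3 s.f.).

option G, M = 3.32×10⁻³

Screen on constraints: σ_y ≥ 51.2 MPa; max service T ≥ 355 °C; cost ≤ 5.5 $/kg. Survivors: option G, option B.
Convert each candidate to consistent units, then evaluate M:
  option G: E = 68.95 GPa, ρ = 2499 kg/m³
  option B: E = 203.7 GPa, ρ = 7800 kg/m³
  option G: M = 3.32×10⁻³
  option B: M = 1.83×10⁻³
Option G ranks first.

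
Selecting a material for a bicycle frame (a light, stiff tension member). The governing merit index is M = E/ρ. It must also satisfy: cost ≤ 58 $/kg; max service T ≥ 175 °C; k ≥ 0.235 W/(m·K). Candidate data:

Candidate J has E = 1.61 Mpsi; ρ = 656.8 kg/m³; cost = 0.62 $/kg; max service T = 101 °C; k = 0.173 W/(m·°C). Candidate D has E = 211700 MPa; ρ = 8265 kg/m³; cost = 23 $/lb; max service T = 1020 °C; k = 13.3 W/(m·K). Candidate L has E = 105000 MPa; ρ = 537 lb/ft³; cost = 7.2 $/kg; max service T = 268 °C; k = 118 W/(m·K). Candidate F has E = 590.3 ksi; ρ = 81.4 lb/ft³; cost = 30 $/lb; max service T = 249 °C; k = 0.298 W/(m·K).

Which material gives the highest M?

candidate D

Screen on constraints: cost ≤ 58 $/kg; max service T ≥ 175 °C; k ≥ 0.235 W/(m·K). Survivors: candidate D, candidate L.
After converting to SI:
  candidate D: E = 211.7 GPa, ρ = 8265 kg/m³
  candidate L: E = 105.0 GPa, ρ = 8602 kg/m³
  candidate D: M = 25.6 MN·m/kg
  candidate L: M = 12.2 MN·m/kg
The maximum is for candidate D.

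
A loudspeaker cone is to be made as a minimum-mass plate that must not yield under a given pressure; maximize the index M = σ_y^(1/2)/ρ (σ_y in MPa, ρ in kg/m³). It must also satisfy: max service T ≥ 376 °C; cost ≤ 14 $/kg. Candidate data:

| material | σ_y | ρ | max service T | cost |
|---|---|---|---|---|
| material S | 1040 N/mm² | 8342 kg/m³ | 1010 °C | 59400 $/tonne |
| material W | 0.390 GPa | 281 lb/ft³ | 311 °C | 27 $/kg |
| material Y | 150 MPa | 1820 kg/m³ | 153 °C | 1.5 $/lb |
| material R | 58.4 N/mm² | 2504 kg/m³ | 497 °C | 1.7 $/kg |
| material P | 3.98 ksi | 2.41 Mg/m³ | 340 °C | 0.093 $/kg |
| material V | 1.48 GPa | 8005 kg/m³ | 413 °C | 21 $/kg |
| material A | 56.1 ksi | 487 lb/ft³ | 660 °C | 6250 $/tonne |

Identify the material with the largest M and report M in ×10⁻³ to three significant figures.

material R, M = 3.05×10⁻³

Screen on constraints: max service T ≥ 376 °C; cost ≤ 14 $/kg. Survivors: material R, material A.
In SI units:
  material R: σ_y = 58.40 MPa, ρ = 2504 kg/m³
  material A: σ_y = 386.8 MPa, ρ = 7801 kg/m³
  material R: M = 3.05×10⁻³
  material A: M = 2.52×10⁻³
Material R ranks first.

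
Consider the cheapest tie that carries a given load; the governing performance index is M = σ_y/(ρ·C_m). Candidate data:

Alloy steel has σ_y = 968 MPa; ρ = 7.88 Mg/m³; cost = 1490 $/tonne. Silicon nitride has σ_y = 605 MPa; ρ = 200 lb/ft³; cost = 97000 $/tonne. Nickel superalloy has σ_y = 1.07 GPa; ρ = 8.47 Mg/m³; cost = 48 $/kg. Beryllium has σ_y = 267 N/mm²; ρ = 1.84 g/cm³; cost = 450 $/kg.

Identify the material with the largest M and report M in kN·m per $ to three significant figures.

alloy steel, M = 82.4 kN·m per $

After converting to SI:
  alloy steel: σ_y = 968.0 MPa, ρ = 7880 kg/m³, cost = 1.490 $/kg
  silicon nitride: σ_y = 605.0 MPa, ρ = 3204 kg/m³, cost = 97.00 $/kg
  nickel superalloy: σ_y = 1070 MPa, ρ = 8470 kg/m³, cost = 48.00 $/kg
  beryllium: σ_y = 267.0 MPa, ρ = 1840 kg/m³, cost = 450.0 $/kg
  alloy steel: M = 82.4 kN·m per $
  nickel superalloy: M = 2.63 kN·m per $
  silicon nitride: M = 1.95 kN·m per $
  beryllium: M = 0.322 kN·m per $
The maximum is for alloy steel.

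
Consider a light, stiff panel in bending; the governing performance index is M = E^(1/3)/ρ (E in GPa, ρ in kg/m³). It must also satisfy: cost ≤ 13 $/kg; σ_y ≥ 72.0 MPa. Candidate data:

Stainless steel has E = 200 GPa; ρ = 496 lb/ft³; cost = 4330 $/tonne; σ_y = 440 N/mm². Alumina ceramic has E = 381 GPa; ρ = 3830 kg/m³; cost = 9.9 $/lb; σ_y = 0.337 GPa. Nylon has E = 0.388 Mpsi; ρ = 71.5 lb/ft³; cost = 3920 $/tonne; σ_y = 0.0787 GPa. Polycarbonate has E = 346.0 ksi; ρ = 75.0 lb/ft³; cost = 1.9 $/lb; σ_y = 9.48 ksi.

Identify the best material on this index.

Screen on constraints: cost ≤ 13 $/kg; σ_y ≥ 72.0 MPa. Survivors: stainless steel, nylon.
After converting to SI:
  stainless steel: E = 200.0 GPa, ρ = 7945 kg/m³
  nylon: E = 2.675 GPa, ρ = 1145 kg/m³
  nylon: M = 1.21×10⁻³
  stainless steel: M = 0.736×10⁻³
The maximum is for nylon.

nylon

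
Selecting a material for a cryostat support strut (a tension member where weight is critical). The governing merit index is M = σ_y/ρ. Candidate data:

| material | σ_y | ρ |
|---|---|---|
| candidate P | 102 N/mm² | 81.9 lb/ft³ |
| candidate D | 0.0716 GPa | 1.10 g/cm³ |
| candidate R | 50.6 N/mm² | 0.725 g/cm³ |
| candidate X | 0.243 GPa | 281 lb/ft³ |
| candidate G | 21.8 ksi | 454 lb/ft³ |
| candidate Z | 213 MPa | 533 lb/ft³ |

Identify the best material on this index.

candidate P

Putting every candidate on a common basis:
  candidate P: σ_y = 102.0 MPa, ρ = 1312 kg/m³
  candidate D: σ_y = 71.60 MPa, ρ = 1100 kg/m³
  candidate R: σ_y = 50.60 MPa, ρ = 725.0 kg/m³
  candidate X: σ_y = 243.0 MPa, ρ = 4501 kg/m³
  candidate G: σ_y = 150.3 MPa, ρ = 7272 kg/m³
  candidate Z: σ_y = 213.0 MPa, ρ = 8538 kg/m³
  candidate P: M = 77.7 kN·m/kg
  candidate R: M = 69.8 kN·m/kg
  candidate D: M = 65.1 kN·m/kg
  candidate X: M = 54.0 kN·m/kg
  candidate Z: M = 24.9 kN·m/kg
  candidate G: M = 20.7 kN·m/kg
Candidate P ranks first.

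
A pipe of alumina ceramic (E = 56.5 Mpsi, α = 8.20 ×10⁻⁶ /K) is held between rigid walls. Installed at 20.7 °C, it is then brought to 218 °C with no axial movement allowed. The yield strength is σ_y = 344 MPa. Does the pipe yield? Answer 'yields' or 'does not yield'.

E = 56.5 Mpsi = 389.6 GPa.
ΔT = 197.3 K. Constrained thermal stress σ = E·α·ΔT = 389.6×10³ MPa × 8.20×10⁻⁶ × 197.3 = 630 MPa (compressive).
Compare to σ_y = 344 MPa: σ ≥ σ_y, so it yields.

yields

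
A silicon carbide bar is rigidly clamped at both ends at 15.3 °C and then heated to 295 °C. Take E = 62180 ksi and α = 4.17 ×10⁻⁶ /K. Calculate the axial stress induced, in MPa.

500 MPa

E = 62180 ksi = 428.7 GPa.
ΔT = 279.7 K. Constrained thermal stress σ = E·α·ΔT = 428.7×10³ MPa × 4.17×10⁻⁶ × 279.7 = 500 MPa (compressive).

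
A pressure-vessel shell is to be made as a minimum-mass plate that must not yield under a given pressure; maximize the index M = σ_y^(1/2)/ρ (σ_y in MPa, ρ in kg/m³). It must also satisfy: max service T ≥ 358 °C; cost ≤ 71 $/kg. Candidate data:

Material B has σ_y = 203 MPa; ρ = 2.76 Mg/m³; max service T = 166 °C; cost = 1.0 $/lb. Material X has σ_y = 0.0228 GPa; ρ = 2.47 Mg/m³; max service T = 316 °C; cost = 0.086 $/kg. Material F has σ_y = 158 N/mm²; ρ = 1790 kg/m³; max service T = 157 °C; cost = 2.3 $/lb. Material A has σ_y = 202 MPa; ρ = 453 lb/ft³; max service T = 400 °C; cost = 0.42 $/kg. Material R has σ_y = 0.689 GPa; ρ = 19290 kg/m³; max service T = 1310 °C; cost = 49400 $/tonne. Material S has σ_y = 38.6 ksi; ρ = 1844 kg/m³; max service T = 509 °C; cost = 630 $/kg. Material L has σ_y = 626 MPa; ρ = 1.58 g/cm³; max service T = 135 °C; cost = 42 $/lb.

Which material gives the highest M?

material A

Screen on constraints: max service T ≥ 358 °C; cost ≤ 71 $/kg. Survivors: material A, material R.
Convert each candidate to consistent units, then evaluate M:
  material A: σ_y = 202.0 MPa, ρ = 7256 kg/m³
  material R: σ_y = 689.0 MPa, ρ = 19290 kg/m³
  material A: M = 1.96×10⁻³
  material R: M = 1.36×10⁻³
Material A has the largest M.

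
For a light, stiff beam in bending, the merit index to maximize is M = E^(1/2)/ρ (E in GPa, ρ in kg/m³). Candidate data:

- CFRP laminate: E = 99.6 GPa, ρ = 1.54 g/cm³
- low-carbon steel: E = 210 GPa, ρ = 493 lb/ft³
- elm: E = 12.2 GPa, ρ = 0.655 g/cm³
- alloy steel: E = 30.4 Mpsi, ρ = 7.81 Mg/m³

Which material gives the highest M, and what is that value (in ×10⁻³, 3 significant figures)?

CFRP laminate, M = 6.48×10⁻³

Convert each candidate to consistent units, then evaluate M:
  CFRP laminate: E = 99.60 GPa, ρ = 1540 kg/m³
  low-carbon steel: E = 210.0 GPa, ρ = 7897 kg/m³
  elm: E = 12.20 GPa, ρ = 655.0 kg/m³
  alloy steel: E = 209.6 GPa, ρ = 7810 kg/m³
  CFRP laminate: M = 6.48×10⁻³
  elm: M = 5.33×10⁻³
  alloy steel: M = 1.85×10⁻³
  low-carbon steel: M = 1.84×10⁻³
CFRP laminate has the largest M.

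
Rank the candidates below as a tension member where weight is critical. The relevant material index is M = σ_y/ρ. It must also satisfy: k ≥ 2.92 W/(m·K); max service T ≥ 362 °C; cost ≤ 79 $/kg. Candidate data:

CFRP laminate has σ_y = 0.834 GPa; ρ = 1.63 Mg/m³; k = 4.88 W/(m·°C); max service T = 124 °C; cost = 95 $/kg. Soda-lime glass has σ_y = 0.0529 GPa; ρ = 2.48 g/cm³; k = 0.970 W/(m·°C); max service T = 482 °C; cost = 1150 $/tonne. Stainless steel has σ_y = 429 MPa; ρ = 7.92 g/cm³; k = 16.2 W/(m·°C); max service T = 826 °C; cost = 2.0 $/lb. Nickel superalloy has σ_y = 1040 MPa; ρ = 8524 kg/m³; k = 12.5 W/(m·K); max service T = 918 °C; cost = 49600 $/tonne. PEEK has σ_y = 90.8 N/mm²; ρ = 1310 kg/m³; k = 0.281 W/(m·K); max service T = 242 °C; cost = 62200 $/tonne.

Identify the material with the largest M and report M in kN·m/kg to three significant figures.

nickel superalloy, M = 122 kN·m/kg

Screen on constraints: k ≥ 2.92 W/(m·K); max service T ≥ 362 °C; cost ≤ 79 $/kg. Survivors: stainless steel, nickel superalloy.
Normalizing units and computing the index:
  stainless steel: σ_y = 429.0 MPa, ρ = 7920 kg/m³
  nickel superalloy: σ_y = 1040 MPa, ρ = 8524 kg/m³
  nickel superalloy: M = 122 kN·m/kg
  stainless steel: M = 54.2 kN·m/kg
The maximum is for nickel superalloy.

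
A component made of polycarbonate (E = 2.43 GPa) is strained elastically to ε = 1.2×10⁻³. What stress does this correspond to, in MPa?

2.92 MPa

σ = E·ε = 2430 MPa × 1.2×10⁻³ = 2.92 MPa.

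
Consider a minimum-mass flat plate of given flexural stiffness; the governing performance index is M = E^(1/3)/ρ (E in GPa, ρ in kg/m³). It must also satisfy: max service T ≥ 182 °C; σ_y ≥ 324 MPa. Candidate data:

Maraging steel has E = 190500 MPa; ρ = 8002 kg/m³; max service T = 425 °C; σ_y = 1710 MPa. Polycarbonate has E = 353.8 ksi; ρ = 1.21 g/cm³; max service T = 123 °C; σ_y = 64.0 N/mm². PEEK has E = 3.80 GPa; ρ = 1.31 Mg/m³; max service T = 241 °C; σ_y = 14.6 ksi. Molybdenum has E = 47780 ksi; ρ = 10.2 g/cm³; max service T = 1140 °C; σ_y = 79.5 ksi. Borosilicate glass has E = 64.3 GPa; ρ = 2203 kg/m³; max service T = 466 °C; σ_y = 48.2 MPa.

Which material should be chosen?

maraging steel

Screen on constraints: max service T ≥ 182 °C; σ_y ≥ 324 MPa. Survivors: maraging steel, molybdenum.
After converting to SI:
  maraging steel: E = 190.5 GPa, ρ = 8002 kg/m³
  molybdenum: E = 329.4 GPa, ρ = 10200 kg/m³
  maraging steel: M = 0.719×10⁻³
  molybdenum: M = 0.677×10⁻³
The maximum is for maraging steel.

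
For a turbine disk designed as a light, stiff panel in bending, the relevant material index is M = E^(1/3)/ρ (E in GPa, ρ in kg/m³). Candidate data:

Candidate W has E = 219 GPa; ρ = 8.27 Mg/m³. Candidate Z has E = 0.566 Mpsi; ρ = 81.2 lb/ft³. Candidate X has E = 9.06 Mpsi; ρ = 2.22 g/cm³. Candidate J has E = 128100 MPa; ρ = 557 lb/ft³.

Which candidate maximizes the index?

candidate X

Convert each candidate to consistent units, then evaluate M:
  candidate W: E = 219.0 GPa, ρ = 8270 kg/m³
  candidate Z: E = 3.902 GPa, ρ = 1301 kg/m³
  candidate X: E = 62.47 GPa, ρ = 2220 kg/m³
  candidate J: E = 128.1 GPa, ρ = 8922 kg/m³
  candidate X: M = 1.79×10⁻³
  candidate Z: M = 1.21×10⁻³
  candidate W: M = 0.729×10⁻³
  candidate J: M = 0.565×10⁻³
Highest index: candidate X.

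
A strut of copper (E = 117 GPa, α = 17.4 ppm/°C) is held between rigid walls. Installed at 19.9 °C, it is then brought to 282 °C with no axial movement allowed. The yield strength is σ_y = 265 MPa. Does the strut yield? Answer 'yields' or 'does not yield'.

ΔT = 262.1 K. Constrained thermal stress σ = E·α·ΔT = 117.0×10³ MPa × 17.4×10⁻⁶ × 262.1 = 534 MPa (compressive).
Compare to σ_y = 265 MPa: σ ≥ σ_y, so it yields.

yields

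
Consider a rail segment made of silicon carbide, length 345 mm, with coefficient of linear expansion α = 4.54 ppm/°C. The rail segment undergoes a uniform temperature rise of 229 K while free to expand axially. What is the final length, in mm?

ΔL = α·L₀·ΔT = 4.54×10⁻⁶ × 345 mm × 229.0 K = 0.359 mm.
L = L₀ + ΔL = 345 + 0.359 = 345.36 mm.

345.36 mm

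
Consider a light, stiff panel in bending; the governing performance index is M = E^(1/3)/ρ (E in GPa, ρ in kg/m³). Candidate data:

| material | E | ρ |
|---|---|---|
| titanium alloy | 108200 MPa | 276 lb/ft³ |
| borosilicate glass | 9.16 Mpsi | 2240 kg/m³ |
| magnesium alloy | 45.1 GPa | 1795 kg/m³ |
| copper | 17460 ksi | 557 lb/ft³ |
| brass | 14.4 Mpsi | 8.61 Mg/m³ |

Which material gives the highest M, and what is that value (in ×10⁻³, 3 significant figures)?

magnesium alloy, M = 1.98×10⁻³

Normalizing units and computing the index:
  titanium alloy: E = 108.2 GPa, ρ = 4421 kg/m³
  borosilicate glass: E = 63.16 GPa, ρ = 2240 kg/m³
  magnesium alloy: E = 45.10 GPa, ρ = 1795 kg/m³
  copper: E = 120.4 GPa, ρ = 8922 kg/m³
  brass: E = 99.28 GPa, ρ = 8610 kg/m³
  magnesium alloy: M = 1.98×10⁻³
  borosilicate glass: M = 1.78×10⁻³
  titanium alloy: M = 1.08×10⁻³
  copper: M = 0.553×10⁻³
  brass: M = 0.538×10⁻³
Magnesium alloy has the largest M.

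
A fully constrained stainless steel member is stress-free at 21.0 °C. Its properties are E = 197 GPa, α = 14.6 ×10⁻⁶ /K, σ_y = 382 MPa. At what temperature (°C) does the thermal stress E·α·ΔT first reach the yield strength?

E·α·ΔT = 382.0 MPa ⇒ ΔT = 382.0 / (197.0×10³ × 14.6×10⁻⁶) = 132.8 K.
T = 21.0 + 132.8 = 153.8 °C.

154 °C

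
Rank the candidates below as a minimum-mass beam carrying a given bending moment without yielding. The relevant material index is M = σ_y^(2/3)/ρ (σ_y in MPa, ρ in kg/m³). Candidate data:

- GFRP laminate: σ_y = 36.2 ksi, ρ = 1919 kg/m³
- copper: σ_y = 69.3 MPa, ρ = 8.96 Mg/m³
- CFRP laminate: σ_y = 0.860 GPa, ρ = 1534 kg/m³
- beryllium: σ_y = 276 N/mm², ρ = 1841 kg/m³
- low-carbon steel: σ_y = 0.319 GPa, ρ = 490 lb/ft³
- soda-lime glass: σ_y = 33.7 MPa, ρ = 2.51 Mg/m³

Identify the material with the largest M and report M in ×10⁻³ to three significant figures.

Convert each candidate to consistent units, then evaluate M:
  GFRP laminate: σ_y = 249.6 MPa, ρ = 1919 kg/m³
  copper: σ_y = 69.30 MPa, ρ = 8960 kg/m³
  CFRP laminate: σ_y = 860.0 MPa, ρ = 1534 kg/m³
  beryllium: σ_y = 276.0 MPa, ρ = 1841 kg/m³
  low-carbon steel: σ_y = 319.0 MPa, ρ = 7849 kg/m³
  soda-lime glass: σ_y = 33.70 MPa, ρ = 2510 kg/m³
  CFRP laminate: M = 59.0×10⁻³
  beryllium: M = 23.0×10⁻³
  GFRP laminate: M = 20.7×10⁻³
  low-carbon steel: M = 5.95×10⁻³
  soda-lime glass: M = 4.16×10⁻³
  copper: M = 1.88×10⁻³
CFRP laminate ranks first.

CFRP laminate, M = 59.0×10⁻³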